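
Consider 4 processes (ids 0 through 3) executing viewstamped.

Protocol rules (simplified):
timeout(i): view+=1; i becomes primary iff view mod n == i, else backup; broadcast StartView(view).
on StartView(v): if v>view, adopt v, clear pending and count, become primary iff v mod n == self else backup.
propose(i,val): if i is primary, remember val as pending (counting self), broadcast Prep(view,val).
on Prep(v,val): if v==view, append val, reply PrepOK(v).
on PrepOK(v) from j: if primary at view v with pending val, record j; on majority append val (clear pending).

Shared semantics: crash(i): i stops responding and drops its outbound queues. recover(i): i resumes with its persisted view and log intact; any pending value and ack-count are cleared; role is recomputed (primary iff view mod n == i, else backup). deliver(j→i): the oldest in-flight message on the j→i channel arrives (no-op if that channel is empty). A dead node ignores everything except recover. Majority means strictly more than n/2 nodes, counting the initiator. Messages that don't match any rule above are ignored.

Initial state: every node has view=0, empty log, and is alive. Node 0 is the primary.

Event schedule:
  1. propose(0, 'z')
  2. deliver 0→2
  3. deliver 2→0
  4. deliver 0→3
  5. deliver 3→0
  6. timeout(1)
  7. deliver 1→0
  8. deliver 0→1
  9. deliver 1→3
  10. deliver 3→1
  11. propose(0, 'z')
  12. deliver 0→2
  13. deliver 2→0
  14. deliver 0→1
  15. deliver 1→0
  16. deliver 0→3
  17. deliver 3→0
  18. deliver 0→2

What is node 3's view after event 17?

1

step 1 propose(0,'z'): —
step 2 deliver 0→2: 2={back,v=0,log=z}
step 3 deliver 2→0: —
step 4 deliver 0→3: 3={back,v=0,log=z}
step 5 deliver 3→0: 0={prim,v=0,log=z}
step 6 timeout(1): 1={prim,v=1,log=-}
step 7 deliver 1→0: 0={back,v=1,log=z}
step 8 deliver 0→1: —
step 9 deliver 1→3: 3={back,v=1,log=z}
step 10 deliver 3→1: —
step 11 propose(0,'z'): —
step 12 deliver 0→2: —
step 13 deliver 2→0: —
step 14 deliver 0→1: —
step 15 deliver 1→0: —
step 16 deliver 0→3: —
step 17 deliver 3→0: —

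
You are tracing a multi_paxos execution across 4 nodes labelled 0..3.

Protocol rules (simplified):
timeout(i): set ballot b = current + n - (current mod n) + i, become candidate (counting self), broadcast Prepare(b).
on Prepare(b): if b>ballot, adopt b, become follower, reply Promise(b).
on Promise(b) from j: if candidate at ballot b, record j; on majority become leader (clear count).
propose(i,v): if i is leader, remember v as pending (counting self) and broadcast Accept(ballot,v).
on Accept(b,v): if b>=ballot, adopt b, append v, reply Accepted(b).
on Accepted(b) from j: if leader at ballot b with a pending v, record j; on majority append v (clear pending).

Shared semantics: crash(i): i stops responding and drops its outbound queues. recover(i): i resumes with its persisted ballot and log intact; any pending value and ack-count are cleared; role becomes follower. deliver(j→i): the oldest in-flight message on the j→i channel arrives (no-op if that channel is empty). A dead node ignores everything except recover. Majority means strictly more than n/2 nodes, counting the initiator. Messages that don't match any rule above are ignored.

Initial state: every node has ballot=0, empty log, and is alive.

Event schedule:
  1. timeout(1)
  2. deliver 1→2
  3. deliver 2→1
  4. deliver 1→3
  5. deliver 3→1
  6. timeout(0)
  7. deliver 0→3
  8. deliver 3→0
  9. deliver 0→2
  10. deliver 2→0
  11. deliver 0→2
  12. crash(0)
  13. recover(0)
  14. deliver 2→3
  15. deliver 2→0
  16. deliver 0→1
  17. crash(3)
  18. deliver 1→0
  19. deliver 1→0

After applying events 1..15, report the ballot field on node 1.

1. timeout(1):  <1:cand b5 ->
2. deliver 1→2:  <2:foll b5 ->
3. deliver 2→1:  nop
4. deliver 1→3:  <3:foll b5 ->
5. deliver 3→1:  <1:lead b5 ->
6. timeout(0):  <0:cand b4 ->
7. deliver 0→3:  nop
8. deliver 3→0:  nop
9. deliver 0→2:  nop
10. deliver 2→0:  nop
11. deliver 0→2:  nop
12. crash(0):  <0:✗cand b4 ->
13. recover(0):  <0:foll b4 ->
14. deliver 2→3:  nop
15. deliver 2→0:  nop

5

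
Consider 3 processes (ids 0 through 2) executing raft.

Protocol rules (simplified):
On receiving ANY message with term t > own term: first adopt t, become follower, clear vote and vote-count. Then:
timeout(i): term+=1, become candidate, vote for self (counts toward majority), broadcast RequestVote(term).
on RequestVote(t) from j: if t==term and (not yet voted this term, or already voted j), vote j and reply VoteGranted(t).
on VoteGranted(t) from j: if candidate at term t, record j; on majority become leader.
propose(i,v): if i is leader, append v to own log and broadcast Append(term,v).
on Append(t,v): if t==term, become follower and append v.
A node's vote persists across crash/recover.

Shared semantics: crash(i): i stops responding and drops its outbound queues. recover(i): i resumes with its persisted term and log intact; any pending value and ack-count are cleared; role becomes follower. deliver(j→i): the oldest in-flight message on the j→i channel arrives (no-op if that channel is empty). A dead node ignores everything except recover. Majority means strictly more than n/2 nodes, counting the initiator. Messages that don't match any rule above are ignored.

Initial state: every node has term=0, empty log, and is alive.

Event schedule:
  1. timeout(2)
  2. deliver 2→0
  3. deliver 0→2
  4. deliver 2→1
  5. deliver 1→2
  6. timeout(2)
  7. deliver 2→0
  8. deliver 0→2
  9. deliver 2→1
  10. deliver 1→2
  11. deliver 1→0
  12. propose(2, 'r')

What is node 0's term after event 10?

2

[1] timeout(2) → N2(cand t1 [-])
[2] deliver 2→0 → N0(foll t1 [-])
[3] deliver 0→2 → N2(lead t1 [-])
[4] deliver 2→1 → N1(foll t1 [-])
[5] deliver 1→2 → ∅
[6] timeout(2) → N2(cand t2 [-])
[7] deliver 2→0 → N0(foll t2 [-])
[8] deliver 0→2 → N2(lead t2 [-])
[9] deliver 2→1 → N1(foll t2 [-])
[10] deliver 1→2 → ∅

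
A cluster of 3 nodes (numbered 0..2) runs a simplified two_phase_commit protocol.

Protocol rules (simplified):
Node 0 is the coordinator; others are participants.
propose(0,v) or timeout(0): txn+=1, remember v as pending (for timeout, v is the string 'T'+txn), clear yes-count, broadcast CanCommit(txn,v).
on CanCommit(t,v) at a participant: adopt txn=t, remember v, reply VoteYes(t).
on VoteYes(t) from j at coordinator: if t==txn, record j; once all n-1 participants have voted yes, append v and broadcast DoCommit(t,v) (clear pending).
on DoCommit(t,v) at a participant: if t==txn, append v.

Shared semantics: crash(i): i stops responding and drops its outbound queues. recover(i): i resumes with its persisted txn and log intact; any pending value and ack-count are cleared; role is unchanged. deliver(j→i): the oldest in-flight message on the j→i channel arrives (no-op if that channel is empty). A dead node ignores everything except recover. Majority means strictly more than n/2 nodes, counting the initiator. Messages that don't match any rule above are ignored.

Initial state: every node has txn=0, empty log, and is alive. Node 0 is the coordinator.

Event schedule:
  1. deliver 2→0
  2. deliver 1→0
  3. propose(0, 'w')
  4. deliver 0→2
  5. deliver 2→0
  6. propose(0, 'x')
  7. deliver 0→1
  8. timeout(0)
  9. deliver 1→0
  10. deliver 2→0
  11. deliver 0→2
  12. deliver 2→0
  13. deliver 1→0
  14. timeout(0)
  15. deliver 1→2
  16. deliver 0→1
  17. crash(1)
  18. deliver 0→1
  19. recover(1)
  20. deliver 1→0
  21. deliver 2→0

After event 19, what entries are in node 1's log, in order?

1. deliver 2→0:  nop
2. deliver 1→0:  nop
3. propose(0,'w'):  <0:coor t1 ->
4. deliver 0→2:  <2:part t1 ->
5. deliver 2→0:  nop
6. propose(0,'x'):  <0:coor t2 ->
7. deliver 0→1:  <1:part t1 ->
8. timeout(0):  <0:coor t3 ->
9. deliver 1→0:  nop
10. deliver 2→0:  nop
11. deliver 0→2:  <2:part t2 ->
12. deliver 2→0:  nop
13. deliver 1→0:  nop
14. timeout(0):  <0:coor t4 ->
15. deliver 1→2:  nop
16. deliver 0→1:  <1:part t2 ->
17. crash(1):  <1:✗part t2 ->
18. deliver 0→1:  nop
19. recover(1):  <1:part t2 ->

empty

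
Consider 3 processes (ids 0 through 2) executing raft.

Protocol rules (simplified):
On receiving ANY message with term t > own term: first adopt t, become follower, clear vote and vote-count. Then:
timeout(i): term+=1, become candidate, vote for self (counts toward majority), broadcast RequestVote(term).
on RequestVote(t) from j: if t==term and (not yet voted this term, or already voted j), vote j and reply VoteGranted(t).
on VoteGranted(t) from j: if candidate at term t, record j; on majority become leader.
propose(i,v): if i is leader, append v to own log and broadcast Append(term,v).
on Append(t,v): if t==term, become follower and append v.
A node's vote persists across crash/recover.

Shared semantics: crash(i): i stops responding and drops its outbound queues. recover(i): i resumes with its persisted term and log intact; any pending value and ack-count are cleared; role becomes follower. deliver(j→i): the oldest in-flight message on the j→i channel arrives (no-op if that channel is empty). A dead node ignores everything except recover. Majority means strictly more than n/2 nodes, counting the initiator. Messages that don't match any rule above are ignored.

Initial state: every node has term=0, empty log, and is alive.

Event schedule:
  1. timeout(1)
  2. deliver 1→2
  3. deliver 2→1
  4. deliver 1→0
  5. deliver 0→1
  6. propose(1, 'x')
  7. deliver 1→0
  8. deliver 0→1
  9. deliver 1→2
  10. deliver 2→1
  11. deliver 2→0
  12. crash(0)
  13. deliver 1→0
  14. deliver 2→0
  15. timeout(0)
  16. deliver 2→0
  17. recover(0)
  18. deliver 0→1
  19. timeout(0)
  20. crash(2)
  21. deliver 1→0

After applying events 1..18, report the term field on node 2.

1

1. timeout(1):  <1:cand t1 ->
2. deliver 1→2:  <2:foll t1 ->
3. deliver 2→1:  <1:lead t1 ->
4. deliver 1→0:  <0:foll t1 ->
5. deliver 0→1:  nop
6. propose(1,'x'):  <1:lead t1 x>
7. deliver 1→0:  <0:foll t1 x>
8. deliver 0→1:  nop
9. deliver 1→2:  <2:foll t1 x>
10. deliver 2→1:  nop
11. deliver 2→0:  nop
12. crash(0):  <0:✗foll t1 x>
13. deliver 1→0:  nop
14. deliver 2→0:  nop
15. timeout(0):  nop
16. deliver 2→0:  nop
17. recover(0):  <0:foll t1 x>
18. deliver 0→1:  nop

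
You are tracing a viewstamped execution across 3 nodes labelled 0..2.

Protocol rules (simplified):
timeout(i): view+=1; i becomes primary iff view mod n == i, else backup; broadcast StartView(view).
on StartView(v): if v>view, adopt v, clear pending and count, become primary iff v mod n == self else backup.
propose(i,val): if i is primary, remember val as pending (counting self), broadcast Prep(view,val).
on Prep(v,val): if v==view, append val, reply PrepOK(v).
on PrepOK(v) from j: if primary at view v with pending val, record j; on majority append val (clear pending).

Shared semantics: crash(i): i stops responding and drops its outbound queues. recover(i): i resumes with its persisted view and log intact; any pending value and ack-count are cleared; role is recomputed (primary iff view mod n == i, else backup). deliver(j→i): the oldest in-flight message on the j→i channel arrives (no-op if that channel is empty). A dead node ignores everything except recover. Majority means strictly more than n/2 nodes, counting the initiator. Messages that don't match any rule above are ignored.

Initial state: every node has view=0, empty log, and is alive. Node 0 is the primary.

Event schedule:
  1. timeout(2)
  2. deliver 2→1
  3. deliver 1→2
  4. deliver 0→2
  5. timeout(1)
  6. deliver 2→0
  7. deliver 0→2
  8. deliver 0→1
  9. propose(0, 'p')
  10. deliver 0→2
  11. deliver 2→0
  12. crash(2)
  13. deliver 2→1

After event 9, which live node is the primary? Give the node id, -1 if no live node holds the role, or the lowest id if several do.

-1

[1] timeout(2) → N2(back v1 [-])
[2] deliver 2→1 → N1(prim v1 [-])
[3] deliver 1→2 → ∅
[4] deliver 0→2 → ∅
[5] timeout(1) → N1(back v2 [-])
[6] deliver 2→0 → N0(back v1 [-])
[7] deliver 0→2 → ∅
[8] deliver 0→1 → ∅
[9] propose(0,'p') → ∅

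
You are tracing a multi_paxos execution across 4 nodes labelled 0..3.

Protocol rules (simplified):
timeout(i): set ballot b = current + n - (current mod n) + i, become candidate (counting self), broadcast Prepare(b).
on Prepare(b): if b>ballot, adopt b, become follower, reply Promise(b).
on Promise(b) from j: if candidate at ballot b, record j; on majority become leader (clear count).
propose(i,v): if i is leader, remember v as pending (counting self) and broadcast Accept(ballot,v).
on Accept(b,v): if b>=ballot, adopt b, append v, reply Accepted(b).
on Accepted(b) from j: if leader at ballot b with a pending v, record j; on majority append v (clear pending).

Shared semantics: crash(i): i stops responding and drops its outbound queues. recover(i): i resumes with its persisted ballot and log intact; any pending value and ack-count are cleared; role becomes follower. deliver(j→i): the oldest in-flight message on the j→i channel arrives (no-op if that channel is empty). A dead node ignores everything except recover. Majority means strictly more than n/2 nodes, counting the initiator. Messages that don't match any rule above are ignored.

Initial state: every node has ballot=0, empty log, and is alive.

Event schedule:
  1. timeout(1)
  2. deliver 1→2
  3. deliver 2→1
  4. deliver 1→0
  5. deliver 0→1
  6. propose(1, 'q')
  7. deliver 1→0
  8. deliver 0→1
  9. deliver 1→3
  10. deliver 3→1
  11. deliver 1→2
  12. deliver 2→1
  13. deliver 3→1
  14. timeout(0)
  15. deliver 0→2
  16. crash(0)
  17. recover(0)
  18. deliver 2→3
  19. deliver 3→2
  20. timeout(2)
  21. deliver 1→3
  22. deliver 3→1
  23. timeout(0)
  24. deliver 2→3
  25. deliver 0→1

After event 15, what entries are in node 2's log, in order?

q

[1] timeout(1) → N1(cand b5 [-])
[2] deliver 1→2 → N2(foll b5 [-])
[3] deliver 2→1 → ∅
[4] deliver 1→0 → N0(foll b5 [-])
[5] deliver 0→1 → N1(lead b5 [-])
[6] propose(1,'q') → ∅
[7] deliver 1→0 → N0(foll b5 [q])
[8] deliver 0→1 → ∅
[9] deliver 1→3 → N3(foll b5 [-])
[10] deliver 3→1 → ∅
[11] deliver 1→2 → N2(foll b5 [q])
[12] deliver 2→1 → N1(lead b5 [q])
[13] deliver 3→1 → ∅
[14] timeout(0) → N0(cand b8 [q])
[15] deliver 0→2 → N2(foll b8 [q])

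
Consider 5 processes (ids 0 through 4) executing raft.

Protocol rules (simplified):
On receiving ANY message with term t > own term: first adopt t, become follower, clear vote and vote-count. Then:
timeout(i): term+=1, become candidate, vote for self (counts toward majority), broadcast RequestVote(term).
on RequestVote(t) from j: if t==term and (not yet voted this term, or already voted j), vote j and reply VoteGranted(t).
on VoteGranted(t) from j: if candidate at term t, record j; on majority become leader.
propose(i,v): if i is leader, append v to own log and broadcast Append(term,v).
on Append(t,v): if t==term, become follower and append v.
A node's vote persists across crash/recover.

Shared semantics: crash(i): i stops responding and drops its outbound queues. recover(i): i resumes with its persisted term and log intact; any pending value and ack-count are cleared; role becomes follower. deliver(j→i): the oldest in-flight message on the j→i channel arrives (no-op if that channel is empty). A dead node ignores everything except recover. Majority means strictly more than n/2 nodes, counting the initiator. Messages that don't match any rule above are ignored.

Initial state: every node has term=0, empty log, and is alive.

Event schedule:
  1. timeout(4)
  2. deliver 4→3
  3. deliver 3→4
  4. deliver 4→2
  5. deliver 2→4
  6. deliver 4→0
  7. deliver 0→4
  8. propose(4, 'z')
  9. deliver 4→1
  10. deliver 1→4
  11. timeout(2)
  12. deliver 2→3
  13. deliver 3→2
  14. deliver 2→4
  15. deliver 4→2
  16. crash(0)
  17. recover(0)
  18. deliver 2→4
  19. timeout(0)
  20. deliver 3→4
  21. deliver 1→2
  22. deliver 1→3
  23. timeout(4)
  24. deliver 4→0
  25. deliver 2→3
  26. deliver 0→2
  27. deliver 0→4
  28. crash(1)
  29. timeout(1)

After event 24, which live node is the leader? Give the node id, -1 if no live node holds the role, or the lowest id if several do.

step 1 timeout(4): 4={cand,t=1,log=-}
step 2 deliver 4→3: 3={foll,t=1,log=-}
step 3 deliver 3→4: —
step 4 deliver 4→2: 2={foll,t=1,log=-}
step 5 deliver 2→4: 4={lead,t=1,log=-}
step 6 deliver 4→0: 0={foll,t=1,log=-}
step 7 deliver 0→4: —
step 8 propose(4,'z'): 4={lead,t=1,log=z}
step 9 deliver 4→1: 1={foll,t=1,log=-}
step 10 deliver 1→4: —
step 11 timeout(2): 2={cand,t=2,log=-}
step 12 deliver 2→3: 3={foll,t=2,log=-}
step 13 deliver 3→2: —
step 14 deliver 2→4: 4={foll,t=2,log=z}
step 15 deliver 4→2: —
step 16 crash(0): 0={✗foll,t=1,log=-}
step 17 recover(0): 0={foll,t=1,log=-}
step 18 deliver 2→4: —
step 19 timeout(0): 0={cand,t=2,log=-}
step 20 deliver 3→4: —
step 21 deliver 1→2: —
step 22 deliver 1→3: —
step 23 timeout(4): 4={cand,t=3,log=z}
step 24 deliver 4→0: —

-1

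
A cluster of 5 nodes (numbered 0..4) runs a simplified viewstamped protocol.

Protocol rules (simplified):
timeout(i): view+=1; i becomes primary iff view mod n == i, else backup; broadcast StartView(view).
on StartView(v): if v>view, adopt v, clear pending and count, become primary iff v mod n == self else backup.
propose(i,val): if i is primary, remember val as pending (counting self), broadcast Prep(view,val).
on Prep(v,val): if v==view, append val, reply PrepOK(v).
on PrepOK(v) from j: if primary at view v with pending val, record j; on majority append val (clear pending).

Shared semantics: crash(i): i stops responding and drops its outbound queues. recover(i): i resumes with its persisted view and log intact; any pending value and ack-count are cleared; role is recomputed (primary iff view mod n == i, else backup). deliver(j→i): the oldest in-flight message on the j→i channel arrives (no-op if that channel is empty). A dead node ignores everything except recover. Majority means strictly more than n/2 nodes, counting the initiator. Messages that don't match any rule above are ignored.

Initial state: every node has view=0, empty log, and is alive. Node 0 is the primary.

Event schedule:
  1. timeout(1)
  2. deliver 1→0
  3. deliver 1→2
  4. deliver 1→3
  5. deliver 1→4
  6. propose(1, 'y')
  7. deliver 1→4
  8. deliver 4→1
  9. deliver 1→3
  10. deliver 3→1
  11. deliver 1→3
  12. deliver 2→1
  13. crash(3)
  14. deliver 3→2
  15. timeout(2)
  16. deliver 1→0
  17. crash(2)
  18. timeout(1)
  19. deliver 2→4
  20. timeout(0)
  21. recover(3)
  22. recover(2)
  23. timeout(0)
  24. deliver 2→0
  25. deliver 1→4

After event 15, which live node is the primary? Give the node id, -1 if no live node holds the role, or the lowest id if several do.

1. timeout(1):  <1:prim v1 ->
2. deliver 1→0:  <0:back v1 ->
3. deliver 1→2:  <2:back v1 ->
4. deliver 1→3:  <3:back v1 ->
5. deliver 1→4:  <4:back v1 ->
6. propose(1,'y'):  nop
7. deliver 1→4:  <4:back v1 y>
8. deliver 4→1:  nop
9. deliver 1→3:  <3:back v1 y>
10. deliver 3→1:  <1:prim v1 y>
11. deliver 1→3:  nop
12. deliver 2→1:  nop
13. crash(3):  <3:✗back v1 y>
14. deliver 3→2:  nop
15. timeout(2):  <2:prim v2 ->

1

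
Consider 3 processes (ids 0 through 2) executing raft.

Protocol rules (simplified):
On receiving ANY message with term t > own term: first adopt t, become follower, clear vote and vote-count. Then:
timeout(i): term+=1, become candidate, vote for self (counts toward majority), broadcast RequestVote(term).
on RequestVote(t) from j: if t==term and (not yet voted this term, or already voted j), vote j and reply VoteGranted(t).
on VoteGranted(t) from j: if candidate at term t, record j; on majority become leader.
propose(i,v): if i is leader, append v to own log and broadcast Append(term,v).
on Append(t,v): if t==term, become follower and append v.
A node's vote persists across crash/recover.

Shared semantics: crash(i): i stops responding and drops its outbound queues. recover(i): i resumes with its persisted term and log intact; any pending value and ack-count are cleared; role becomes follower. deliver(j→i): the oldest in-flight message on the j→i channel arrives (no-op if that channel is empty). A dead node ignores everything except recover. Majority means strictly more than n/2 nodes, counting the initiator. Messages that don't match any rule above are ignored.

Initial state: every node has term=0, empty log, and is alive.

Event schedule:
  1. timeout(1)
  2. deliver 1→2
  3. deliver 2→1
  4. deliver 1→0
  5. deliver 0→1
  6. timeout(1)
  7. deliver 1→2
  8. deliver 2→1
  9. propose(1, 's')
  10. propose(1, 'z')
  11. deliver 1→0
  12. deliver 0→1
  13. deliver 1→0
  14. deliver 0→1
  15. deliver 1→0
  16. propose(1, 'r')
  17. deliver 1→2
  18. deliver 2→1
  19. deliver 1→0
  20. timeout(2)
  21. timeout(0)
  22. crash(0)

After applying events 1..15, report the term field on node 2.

[1] timeout(1) → N1(cand t1 [-])
[2] deliver 1→2 → N2(foll t1 [-])
[3] deliver 2→1 → N1(lead t1 [-])
[4] deliver 1→0 → N0(foll t1 [-])
[5] deliver 0→1 → ∅
[6] timeout(1) → N1(cand t2 [-])
[7] deliver 1→2 → N2(foll t2 [-])
[8] deliver 2→1 → N1(lead t2 [-])
[9] propose(1,'s') → N1(lead t2 [s])
[10] propose(1,'z') → N1(lead t2 [s,z])
[11] deliver 1→0 → N0(foll t2 [-])
[12] deliver 0→1 → ∅
[13] deliver 1→0 → N0(foll t2 [s])
[14] deliver 0→1 → ∅
[15] deliver 1→0 → N0(foll t2 [s,z])

2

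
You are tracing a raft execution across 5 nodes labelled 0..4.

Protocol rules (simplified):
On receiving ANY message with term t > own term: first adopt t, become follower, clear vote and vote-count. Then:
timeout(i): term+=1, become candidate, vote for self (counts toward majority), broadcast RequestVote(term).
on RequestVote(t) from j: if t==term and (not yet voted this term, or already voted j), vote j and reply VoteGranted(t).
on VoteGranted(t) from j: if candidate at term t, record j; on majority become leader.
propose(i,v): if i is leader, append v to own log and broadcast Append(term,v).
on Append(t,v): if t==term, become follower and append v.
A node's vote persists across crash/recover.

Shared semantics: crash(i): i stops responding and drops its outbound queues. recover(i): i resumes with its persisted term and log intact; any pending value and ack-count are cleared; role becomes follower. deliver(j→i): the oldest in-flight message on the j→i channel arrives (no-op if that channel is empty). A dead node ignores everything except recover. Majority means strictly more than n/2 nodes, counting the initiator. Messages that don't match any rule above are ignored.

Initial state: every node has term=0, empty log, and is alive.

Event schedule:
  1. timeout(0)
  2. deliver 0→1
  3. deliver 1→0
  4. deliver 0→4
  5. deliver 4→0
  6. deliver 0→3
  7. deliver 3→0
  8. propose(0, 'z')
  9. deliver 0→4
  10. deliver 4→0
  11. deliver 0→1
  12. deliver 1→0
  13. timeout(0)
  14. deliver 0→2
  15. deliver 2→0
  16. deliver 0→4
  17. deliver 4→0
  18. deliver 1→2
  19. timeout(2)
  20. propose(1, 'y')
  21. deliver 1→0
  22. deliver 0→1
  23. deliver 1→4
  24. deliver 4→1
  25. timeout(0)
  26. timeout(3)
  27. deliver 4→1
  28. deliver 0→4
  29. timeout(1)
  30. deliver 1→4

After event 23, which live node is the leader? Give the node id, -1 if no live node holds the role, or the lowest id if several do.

-1

after 1 — timeout(0): n0:cand/t1/[-]
after 2 — deliver 0→1: n1:foll/t1/[-]
after 3 — deliver 1→0: ·
after 4 — deliver 0→4: n4:foll/t1/[-]
after 5 — deliver 4→0: n0:lead/t1/[-]
after 6 — deliver 0→3: n3:foll/t1/[-]
after 7 — deliver 3→0: ·
after 8 — propose(0,'z'): n0:lead/t1/[z]
after 9 — deliver 0→4: n4:foll/t1/[z]
after 10 — deliver 4→0: ·
after 11 — deliver 0→1: n1:foll/t1/[z]
after 12 — deliver 1→0: ·
after 13 — timeout(0): n0:cand/t2/[z]
after 14 — deliver 0→2: n2:foll/t1/[-]
after 15 — deliver 2→0: ·
after 16 — deliver 0→4: n4:foll/t2/[z]
after 17 — deliver 4→0: ·
after 18 — deliver 1→2: ·
after 19 — timeout(2): n2:cand/t2/[-]
after 20 — propose(1,'y'): ·
after 21 — deliver 1→0: ·
after 22 — deliver 0→1: n1:foll/t2/[z]
after 23 — deliver 1→4: ·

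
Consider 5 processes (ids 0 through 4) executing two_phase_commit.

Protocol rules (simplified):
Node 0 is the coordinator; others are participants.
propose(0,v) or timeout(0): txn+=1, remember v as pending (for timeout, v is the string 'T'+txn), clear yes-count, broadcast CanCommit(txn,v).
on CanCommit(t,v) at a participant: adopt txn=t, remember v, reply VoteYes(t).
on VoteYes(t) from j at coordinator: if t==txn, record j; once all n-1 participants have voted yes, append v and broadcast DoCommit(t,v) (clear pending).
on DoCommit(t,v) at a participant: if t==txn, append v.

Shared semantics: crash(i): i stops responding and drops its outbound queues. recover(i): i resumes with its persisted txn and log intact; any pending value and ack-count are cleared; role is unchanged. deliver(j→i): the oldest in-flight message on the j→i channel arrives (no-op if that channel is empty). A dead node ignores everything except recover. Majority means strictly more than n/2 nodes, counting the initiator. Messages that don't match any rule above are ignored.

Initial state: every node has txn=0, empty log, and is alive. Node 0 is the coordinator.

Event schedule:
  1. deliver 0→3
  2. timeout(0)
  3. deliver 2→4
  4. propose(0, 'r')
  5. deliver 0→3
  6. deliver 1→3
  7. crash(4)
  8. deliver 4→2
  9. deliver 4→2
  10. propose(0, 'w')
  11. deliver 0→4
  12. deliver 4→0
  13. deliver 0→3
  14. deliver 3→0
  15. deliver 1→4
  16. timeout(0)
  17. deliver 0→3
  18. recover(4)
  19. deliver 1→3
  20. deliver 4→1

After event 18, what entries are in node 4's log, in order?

1. deliver 0→3:  nop
2. timeout(0):  <0:coor t1 ->
3. deliver 2→4:  nop
4. propose(0,'r'):  <0:coor t2 ->
5. deliver 0→3:  <3:part t1 ->
6. deliver 1→3:  nop
7. crash(4):  <4:✗part t0 ->
8. deliver 4→2:  nop
9. deliver 4→2:  nop
10. propose(0,'w'):  <0:coor t3 ->
11. deliver 0→4:  nop
12. deliver 4→0:  nop
13. deliver 0→3:  <3:part t2 ->
14. deliver 3→0:  nop
15. deliver 1→4:  nop
16. timeout(0):  <0:coor t4 ->
17. deliver 0→3:  <3:part t3 ->
18. recover(4):  <4:part t0 ->

empty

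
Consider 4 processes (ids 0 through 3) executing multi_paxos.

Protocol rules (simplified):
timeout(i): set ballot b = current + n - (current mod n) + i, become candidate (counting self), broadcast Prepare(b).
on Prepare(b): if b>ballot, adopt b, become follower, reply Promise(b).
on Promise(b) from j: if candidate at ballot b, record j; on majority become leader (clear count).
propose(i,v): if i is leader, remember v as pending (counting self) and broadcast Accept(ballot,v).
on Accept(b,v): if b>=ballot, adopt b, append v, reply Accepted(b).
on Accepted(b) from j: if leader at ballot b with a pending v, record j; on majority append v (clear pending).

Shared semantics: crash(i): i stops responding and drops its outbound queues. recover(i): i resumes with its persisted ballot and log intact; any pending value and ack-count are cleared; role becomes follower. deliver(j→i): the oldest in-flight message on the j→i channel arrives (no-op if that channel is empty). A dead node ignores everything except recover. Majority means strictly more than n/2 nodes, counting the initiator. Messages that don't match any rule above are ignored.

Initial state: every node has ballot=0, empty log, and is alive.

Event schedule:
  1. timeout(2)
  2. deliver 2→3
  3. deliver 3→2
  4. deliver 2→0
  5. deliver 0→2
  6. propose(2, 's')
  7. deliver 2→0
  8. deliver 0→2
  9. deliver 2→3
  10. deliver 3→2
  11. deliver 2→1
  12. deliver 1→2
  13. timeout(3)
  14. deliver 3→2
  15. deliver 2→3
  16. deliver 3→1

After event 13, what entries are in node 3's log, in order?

after 1 — timeout(2): n2:cand/b6/[-]
after 2 — deliver 2→3: n3:foll/b6/[-]
after 3 — deliver 3→2: ·
after 4 — deliver 2→0: n0:foll/b6/[-]
after 5 — deliver 0→2: n2:lead/b6/[-]
after 6 — propose(2,'s'): ·
after 7 — deliver 2→0: n0:foll/b6/[s]
after 8 — deliver 0→2: ·
after 9 — deliver 2→3: n3:foll/b6/[s]
after 10 — deliver 3→2: n2:lead/b6/[s]
after 11 — deliver 2→1: n1:foll/b6/[-]
after 12 — deliver 1→2: ·
after 13 — timeout(3): n3:cand/b11/[s]

s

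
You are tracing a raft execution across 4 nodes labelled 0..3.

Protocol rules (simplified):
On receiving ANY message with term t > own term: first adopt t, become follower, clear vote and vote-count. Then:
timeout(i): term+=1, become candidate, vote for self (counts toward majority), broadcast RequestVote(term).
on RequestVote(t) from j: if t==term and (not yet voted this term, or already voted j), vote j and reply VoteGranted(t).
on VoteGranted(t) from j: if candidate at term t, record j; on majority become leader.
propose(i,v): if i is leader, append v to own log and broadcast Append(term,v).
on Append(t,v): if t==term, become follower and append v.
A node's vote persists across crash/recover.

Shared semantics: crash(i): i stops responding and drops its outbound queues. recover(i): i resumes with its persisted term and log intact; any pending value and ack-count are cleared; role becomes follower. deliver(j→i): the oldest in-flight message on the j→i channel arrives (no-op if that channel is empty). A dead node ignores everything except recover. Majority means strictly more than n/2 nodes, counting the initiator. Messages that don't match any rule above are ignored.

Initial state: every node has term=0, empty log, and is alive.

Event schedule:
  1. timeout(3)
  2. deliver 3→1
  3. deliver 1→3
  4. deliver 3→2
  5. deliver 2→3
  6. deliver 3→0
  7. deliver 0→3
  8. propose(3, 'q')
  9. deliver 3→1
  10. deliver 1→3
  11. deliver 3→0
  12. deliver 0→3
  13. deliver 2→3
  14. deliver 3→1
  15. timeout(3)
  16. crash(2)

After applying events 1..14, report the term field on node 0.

1

after 1 — timeout(3): n3:cand/t1/[-]
after 2 — deliver 3→1: n1:foll/t1/[-]
after 3 — deliver 1→3: ·
after 4 — deliver 3→2: n2:foll/t1/[-]
after 5 — deliver 2→3: n3:lead/t1/[-]
after 6 — deliver 3→0: n0:foll/t1/[-]
after 7 — deliver 0→3: ·
after 8 — propose(3,'q'): n3:lead/t1/[q]
after 9 — deliver 3→1: n1:foll/t1/[q]
after 10 — deliver 1→3: ·
after 11 — deliver 3→0: n0:foll/t1/[q]
after 12 — deliver 0→3: ·
after 13 — deliver 2→3: ·
after 14 — deliver 3→1: ·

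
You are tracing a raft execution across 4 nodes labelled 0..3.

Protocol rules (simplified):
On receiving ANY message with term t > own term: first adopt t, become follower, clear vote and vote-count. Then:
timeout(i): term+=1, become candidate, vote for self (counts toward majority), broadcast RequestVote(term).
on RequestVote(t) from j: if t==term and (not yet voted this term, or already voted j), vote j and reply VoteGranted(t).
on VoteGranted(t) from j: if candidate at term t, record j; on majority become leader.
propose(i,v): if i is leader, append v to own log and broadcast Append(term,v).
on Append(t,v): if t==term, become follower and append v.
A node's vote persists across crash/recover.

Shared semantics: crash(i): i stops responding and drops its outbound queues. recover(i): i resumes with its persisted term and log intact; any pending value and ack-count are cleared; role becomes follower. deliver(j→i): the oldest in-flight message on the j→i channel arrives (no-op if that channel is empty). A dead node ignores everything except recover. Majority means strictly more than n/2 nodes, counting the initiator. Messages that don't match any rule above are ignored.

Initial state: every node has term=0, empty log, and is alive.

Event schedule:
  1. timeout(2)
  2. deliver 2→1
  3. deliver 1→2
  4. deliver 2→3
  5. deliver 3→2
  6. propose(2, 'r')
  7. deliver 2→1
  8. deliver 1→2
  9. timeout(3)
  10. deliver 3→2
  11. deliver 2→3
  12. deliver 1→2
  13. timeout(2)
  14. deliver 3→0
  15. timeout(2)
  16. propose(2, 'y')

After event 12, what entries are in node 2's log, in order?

r

e1 timeout(2): 2[cand,t=1,-]
e2 deliver 2→1: 1[foll,t=1,-]
e3 deliver 1→2: ·
e4 deliver 2→3: 3[foll,t=1,-]
e5 deliver 3→2: 2[lead,t=1,-]
e6 propose(2,'r'): 2[lead,t=1,r]
e7 deliver 2→1: 1[foll,t=1,r]
e8 deliver 1→2: ·
e9 timeout(3): 3[cand,t=2,-]
e10 deliver 3→2: 2[foll,t=2,r]
e11 deliver 2→3: ·
e12 deliver 1→2: ·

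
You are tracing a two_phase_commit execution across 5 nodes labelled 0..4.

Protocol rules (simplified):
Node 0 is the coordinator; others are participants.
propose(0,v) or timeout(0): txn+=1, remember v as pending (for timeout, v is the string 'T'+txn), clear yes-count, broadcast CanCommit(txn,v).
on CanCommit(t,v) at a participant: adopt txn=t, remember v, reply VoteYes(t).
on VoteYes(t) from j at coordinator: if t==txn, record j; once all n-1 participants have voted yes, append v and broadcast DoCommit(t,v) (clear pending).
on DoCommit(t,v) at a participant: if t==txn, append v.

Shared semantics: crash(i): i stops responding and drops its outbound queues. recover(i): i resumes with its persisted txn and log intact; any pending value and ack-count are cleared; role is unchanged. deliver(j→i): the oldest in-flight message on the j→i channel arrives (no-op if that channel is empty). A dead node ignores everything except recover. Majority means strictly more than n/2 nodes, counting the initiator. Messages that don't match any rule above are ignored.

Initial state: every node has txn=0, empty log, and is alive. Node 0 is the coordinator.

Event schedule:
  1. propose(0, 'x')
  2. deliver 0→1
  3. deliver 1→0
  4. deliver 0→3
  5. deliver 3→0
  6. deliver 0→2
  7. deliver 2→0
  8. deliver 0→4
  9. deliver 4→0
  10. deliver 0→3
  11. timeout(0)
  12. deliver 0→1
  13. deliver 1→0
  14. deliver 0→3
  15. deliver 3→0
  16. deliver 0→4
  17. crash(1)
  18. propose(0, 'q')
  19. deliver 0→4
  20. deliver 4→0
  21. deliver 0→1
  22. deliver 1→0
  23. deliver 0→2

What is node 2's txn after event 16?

step 1 propose(0,'x'): 0={coor,t=1,log=-}
step 2 deliver 0→1: 1={part,t=1,log=-}
step 3 deliver 1→0: —
step 4 deliver 0→3: 3={part,t=1,log=-}
step 5 deliver 3→0: —
step 6 deliver 0→2: 2={part,t=1,log=-}
step 7 deliver 2→0: —
step 8 deliver 0→4: 4={part,t=1,log=-}
step 9 deliver 4→0: 0={coor,t=1,log=x}
step 10 deliver 0→3: 3={part,t=1,log=x}
step 11 timeout(0): 0={coor,t=2,log=x}
step 12 deliver 0→1: 1={part,t=1,log=x}
step 13 deliver 1→0: —
step 14 deliver 0→3: 3={part,t=2,log=x}
step 15 deliver 3→0: —
step 16 deliver 0→4: 4={part,t=1,log=x}

1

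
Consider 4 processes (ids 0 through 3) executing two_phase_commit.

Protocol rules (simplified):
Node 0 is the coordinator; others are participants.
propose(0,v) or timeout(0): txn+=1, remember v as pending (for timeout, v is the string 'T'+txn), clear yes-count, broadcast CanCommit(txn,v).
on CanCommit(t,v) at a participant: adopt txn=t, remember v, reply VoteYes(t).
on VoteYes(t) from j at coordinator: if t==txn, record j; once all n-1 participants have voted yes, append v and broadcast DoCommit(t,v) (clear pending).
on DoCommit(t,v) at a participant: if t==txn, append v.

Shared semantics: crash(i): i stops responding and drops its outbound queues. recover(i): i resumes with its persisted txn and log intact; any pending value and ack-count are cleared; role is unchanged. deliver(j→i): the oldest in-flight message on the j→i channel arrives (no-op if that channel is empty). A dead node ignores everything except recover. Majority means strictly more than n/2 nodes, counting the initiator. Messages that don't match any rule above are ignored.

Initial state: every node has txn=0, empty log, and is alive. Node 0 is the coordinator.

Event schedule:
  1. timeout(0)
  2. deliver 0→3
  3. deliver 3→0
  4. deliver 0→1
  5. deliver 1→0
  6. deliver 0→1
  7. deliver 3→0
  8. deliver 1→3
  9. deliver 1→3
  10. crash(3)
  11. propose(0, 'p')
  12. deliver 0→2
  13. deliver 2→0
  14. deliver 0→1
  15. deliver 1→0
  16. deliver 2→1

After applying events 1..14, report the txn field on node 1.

2

after 1 — timeout(0): n0:coor/t1/[-]
after 2 — deliver 0→3: n3:part/t1/[-]
after 3 — deliver 3→0: ·
after 4 — deliver 0→1: n1:part/t1/[-]
after 5 — deliver 1→0: ·
after 6 — deliver 0→1: ·
after 7 — deliver 3→0: ·
after 8 — deliver 1→3: ·
after 9 — deliver 1→3: ·
after 10 — crash(3): n3:✗part/t1/[-]
after 11 — propose(0,'p'): n0:coor/t2/[-]
after 12 — deliver 0→2: n2:part/t1/[-]
after 13 — deliver 2→0: ·
after 14 — deliver 0→1: n1:part/t2/[-]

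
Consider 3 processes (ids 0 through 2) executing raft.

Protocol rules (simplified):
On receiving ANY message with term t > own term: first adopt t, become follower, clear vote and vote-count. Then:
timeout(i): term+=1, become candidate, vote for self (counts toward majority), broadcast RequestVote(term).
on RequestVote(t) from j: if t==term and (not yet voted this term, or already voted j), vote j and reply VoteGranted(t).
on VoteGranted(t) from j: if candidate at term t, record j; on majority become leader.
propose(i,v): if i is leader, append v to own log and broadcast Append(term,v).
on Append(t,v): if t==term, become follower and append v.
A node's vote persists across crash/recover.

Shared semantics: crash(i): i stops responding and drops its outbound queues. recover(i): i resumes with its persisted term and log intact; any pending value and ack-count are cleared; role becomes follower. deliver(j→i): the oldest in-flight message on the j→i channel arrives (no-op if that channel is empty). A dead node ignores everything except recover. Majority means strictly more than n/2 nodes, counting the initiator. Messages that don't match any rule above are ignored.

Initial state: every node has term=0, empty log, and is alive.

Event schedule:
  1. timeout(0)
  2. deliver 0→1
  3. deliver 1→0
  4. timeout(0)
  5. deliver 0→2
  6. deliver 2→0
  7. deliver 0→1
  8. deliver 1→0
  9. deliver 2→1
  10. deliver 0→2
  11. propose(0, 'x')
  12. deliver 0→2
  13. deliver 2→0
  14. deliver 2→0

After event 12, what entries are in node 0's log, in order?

1. timeout(0):  <0:cand t1 ->
2. deliver 0→1:  <1:foll t1 ->
3. deliver 1→0:  <0:lead t1 ->
4. timeout(0):  <0:cand t2 ->
5. deliver 0→2:  <2:foll t1 ->
6. deliver 2→0:  nop
7. deliver 0→1:  <1:foll t2 ->
8. deliver 1→0:  <0:lead t2 ->
9. deliver 2→1:  nop
10. deliver 0→2:  <2:foll t2 ->
11. propose(0,'x'):  <0:lead t2 x>
12. deliver 0→2:  <2:foll t2 x>

x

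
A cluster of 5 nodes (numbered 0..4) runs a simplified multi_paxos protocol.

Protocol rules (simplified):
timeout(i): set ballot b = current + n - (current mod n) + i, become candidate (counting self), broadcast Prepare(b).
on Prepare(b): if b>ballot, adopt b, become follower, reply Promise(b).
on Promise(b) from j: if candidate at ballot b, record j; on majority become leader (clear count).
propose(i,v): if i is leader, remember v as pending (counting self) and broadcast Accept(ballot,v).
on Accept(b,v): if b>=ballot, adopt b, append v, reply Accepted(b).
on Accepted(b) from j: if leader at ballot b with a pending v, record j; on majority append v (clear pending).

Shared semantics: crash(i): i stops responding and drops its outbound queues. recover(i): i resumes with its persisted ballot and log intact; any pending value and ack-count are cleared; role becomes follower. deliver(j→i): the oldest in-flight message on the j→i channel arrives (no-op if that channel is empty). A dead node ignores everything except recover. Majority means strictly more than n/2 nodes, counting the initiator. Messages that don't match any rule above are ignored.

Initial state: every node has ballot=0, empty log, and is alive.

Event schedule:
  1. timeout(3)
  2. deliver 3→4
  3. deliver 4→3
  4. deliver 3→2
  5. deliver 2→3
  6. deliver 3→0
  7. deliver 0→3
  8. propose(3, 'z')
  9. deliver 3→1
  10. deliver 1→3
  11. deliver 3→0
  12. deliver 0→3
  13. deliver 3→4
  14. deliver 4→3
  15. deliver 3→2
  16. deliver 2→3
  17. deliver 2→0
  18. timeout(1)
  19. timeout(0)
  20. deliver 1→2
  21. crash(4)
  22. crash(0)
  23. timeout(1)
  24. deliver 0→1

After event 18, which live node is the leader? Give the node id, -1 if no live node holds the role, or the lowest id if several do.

3

1. timeout(3):  <3:cand b8 ->
2. deliver 3→4:  <4:foll b8 ->
3. deliver 4→3:  nop
4. deliver 3→2:  <2:foll b8 ->
5. deliver 2→3:  <3:lead b8 ->
6. deliver 3→0:  <0:foll b8 ->
7. deliver 0→3:  nop
8. propose(3,'z'):  nop
9. deliver 3→1:  <1:foll b8 ->
10. deliver 1→3:  nop
11. deliver 3→0:  <0:foll b8 z>
12. deliver 0→3:  nop
13. deliver 3→4:  <4:foll b8 z>
14. deliver 4→3:  <3:lead b8 z>
15. deliver 3→2:  <2:foll b8 z>
16. deliver 2→3:  nop
17. deliver 2→0:  nop
18. timeout(1):  <1:cand b11 ->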